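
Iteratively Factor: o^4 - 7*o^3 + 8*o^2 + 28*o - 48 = (o - 2)*(o^3 - 5*o^2 - 2*o + 24) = (o - 3)*(o - 2)*(o^2 - 2*o - 8) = (o - 3)*(o - 2)*(o + 2)*(o - 4)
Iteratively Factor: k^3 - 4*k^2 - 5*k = (k)*(k^2 - 4*k - 5) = k*(k - 5)*(k + 1)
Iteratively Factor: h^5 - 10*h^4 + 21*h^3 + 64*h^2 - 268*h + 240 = (h - 2)*(h^4 - 8*h^3 + 5*h^2 + 74*h - 120) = (h - 2)*(h + 3)*(h^3 - 11*h^2 + 38*h - 40) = (h - 4)*(h - 2)*(h + 3)*(h^2 - 7*h + 10) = (h - 4)*(h - 2)^2*(h + 3)*(h - 5)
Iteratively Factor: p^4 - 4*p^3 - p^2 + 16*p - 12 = (p - 2)*(p^3 - 2*p^2 - 5*p + 6) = (p - 2)*(p + 2)*(p^2 - 4*p + 3) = (p - 3)*(p - 2)*(p + 2)*(p - 1)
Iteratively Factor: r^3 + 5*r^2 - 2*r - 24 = (r + 4)*(r^2 + r - 6) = (r + 3)*(r + 4)*(r - 2)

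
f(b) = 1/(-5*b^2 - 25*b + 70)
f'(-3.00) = 0.00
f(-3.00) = 0.01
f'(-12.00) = 0.00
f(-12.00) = 0.00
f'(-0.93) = 0.00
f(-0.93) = 0.01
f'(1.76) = 0.39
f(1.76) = 0.10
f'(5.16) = 0.00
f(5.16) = -0.01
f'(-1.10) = 0.00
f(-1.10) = 0.01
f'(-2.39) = 0.00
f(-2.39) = 0.01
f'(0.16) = 0.01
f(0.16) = 0.02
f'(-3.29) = -0.00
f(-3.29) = 0.01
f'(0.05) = 0.01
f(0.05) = 0.01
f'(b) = (10*b + 25)/(-5*b^2 - 25*b + 70)^2 = (2*b + 5)/(5*(b^2 + 5*b - 14)^2)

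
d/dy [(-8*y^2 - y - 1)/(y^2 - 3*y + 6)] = (25*y^2 - 94*y - 9)/(y^4 - 6*y^3 + 21*y^2 - 36*y + 36)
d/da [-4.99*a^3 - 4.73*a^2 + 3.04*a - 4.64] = -14.97*a^2 - 9.46*a + 3.04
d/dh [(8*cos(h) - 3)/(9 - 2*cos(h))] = -66*sin(h)/(2*cos(h) - 9)^2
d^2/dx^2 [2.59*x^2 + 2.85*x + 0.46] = 5.18000000000000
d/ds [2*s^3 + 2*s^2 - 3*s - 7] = 6*s^2 + 4*s - 3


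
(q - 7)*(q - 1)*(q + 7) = q^3 - q^2 - 49*q + 49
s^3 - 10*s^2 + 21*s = s*(s - 7)*(s - 3)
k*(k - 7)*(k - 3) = k^3 - 10*k^2 + 21*k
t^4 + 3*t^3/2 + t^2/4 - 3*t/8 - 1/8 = (t - 1/2)*(t + 1/2)^2*(t + 1)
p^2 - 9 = (p - 3)*(p + 3)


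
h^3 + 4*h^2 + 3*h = h*(h + 1)*(h + 3)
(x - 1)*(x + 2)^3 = x^4 + 5*x^3 + 6*x^2 - 4*x - 8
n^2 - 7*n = n*(n - 7)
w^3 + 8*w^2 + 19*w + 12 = (w + 1)*(w + 3)*(w + 4)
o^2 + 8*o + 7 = (o + 1)*(o + 7)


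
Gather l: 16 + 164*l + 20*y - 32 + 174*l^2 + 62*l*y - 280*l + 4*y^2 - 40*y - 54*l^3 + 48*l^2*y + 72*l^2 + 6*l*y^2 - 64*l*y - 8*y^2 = -54*l^3 + l^2*(48*y + 246) + l*(6*y^2 - 2*y - 116) - 4*y^2 - 20*y - 16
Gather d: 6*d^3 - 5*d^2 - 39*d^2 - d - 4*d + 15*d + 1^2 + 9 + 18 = 6*d^3 - 44*d^2 + 10*d + 28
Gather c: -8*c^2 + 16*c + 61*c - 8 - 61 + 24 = -8*c^2 + 77*c - 45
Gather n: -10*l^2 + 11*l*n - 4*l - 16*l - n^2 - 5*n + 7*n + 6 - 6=-10*l^2 - 20*l - n^2 + n*(11*l + 2)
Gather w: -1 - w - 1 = -w - 2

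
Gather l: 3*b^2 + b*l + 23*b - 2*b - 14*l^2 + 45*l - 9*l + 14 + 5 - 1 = 3*b^2 + 21*b - 14*l^2 + l*(b + 36) + 18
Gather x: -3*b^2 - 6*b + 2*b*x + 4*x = -3*b^2 - 6*b + x*(2*b + 4)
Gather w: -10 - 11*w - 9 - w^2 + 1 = -w^2 - 11*w - 18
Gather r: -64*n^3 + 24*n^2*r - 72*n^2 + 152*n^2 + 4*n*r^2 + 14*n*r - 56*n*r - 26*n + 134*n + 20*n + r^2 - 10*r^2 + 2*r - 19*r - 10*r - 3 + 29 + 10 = -64*n^3 + 80*n^2 + 128*n + r^2*(4*n - 9) + r*(24*n^2 - 42*n - 27) + 36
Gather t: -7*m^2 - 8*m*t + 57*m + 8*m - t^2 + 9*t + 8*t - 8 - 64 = -7*m^2 + 65*m - t^2 + t*(17 - 8*m) - 72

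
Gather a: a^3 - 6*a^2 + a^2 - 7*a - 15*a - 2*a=a^3 - 5*a^2 - 24*a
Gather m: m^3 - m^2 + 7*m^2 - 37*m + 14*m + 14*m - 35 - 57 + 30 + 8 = m^3 + 6*m^2 - 9*m - 54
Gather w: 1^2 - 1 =0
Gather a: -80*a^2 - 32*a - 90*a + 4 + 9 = -80*a^2 - 122*a + 13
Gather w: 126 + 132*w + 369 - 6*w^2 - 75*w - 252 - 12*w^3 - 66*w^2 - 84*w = -12*w^3 - 72*w^2 - 27*w + 243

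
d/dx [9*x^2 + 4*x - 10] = 18*x + 4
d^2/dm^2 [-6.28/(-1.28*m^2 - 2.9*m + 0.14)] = (-20.578304*m^2 - 46.62272*m + 6.28*(2.56*m + 2.9)*(5.12*m + 5.8) + 2.250752)/(1.28*m^2 + 2.9*m - 0.14)^3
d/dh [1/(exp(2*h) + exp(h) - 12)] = (-2*exp(h) - 1)*exp(h)/(exp(2*h) + exp(h) - 12)^2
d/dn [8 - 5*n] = -5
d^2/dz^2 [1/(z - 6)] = 2/(z - 6)^3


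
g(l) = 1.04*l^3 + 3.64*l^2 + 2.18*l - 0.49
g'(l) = 3.12*l^2 + 7.28*l + 2.18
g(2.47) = 42.77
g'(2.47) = 39.20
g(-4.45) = -29.76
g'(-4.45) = 31.57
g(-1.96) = 1.39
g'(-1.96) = -0.10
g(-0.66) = -0.64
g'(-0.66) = -1.27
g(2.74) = 54.20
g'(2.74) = 45.55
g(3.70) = 110.09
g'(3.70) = 71.83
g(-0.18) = -0.77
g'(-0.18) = 0.97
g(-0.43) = -0.84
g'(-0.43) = -0.37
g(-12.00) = -1299.61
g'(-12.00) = 364.10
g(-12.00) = -1299.61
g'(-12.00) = 364.10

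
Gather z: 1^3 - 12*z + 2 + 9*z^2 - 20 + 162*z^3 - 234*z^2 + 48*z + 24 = 162*z^3 - 225*z^2 + 36*z + 7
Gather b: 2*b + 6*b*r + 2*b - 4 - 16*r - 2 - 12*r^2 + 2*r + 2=b*(6*r + 4) - 12*r^2 - 14*r - 4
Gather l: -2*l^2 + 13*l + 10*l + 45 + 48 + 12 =-2*l^2 + 23*l + 105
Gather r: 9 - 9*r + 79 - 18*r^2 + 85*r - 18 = -18*r^2 + 76*r + 70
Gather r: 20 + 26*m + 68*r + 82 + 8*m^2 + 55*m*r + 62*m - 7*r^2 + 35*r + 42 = 8*m^2 + 88*m - 7*r^2 + r*(55*m + 103) + 144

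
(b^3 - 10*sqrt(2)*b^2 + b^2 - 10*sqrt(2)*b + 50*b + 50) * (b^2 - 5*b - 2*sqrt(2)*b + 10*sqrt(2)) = b^5 - 12*sqrt(2)*b^4 - 4*b^4 + 48*sqrt(2)*b^3 + 85*b^3 - 360*b^2 - 40*sqrt(2)*b^2 - 450*b + 400*sqrt(2)*b + 500*sqrt(2)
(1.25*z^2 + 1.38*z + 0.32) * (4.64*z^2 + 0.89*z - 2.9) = 5.8*z^4 + 7.5157*z^3 - 0.912*z^2 - 3.7172*z - 0.928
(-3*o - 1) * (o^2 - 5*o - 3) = -3*o^3 + 14*o^2 + 14*o + 3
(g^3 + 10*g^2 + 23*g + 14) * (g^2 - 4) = g^5 + 10*g^4 + 19*g^3 - 26*g^2 - 92*g - 56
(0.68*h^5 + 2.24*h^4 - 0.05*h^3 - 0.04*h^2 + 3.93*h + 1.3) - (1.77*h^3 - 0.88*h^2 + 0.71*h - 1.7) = 0.68*h^5 + 2.24*h^4 - 1.82*h^3 + 0.84*h^2 + 3.22*h + 3.0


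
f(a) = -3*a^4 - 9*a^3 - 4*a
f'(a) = -12*a^3 - 27*a^2 - 4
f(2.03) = -134.35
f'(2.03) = -215.65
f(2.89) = -438.07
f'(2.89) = -519.16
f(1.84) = -97.81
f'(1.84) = -170.17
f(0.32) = -1.61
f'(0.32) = -7.16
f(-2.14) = 33.84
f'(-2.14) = -10.05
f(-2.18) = 34.21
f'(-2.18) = -7.99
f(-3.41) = -35.13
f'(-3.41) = 157.86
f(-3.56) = -61.56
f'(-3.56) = 195.23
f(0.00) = 0.00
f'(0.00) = -4.00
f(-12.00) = -46608.00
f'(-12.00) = 16844.00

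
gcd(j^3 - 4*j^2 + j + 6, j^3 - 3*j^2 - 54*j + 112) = j - 2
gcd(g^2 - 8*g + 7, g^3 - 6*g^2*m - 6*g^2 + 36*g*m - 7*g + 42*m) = g - 7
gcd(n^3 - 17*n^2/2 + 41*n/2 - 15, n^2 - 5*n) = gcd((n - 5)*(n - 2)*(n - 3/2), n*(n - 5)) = n - 5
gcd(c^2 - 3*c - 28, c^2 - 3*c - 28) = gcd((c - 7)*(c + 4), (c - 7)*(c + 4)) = c^2 - 3*c - 28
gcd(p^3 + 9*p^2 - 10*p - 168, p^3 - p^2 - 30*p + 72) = p^2 + 2*p - 24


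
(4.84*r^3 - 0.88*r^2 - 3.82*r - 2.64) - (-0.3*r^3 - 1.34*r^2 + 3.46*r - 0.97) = 5.14*r^3 + 0.46*r^2 - 7.28*r - 1.67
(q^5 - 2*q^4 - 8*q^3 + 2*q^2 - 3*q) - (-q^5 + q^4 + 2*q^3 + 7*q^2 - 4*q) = 2*q^5 - 3*q^4 - 10*q^3 - 5*q^2 + q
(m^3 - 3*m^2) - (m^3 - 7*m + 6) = -3*m^2 + 7*m - 6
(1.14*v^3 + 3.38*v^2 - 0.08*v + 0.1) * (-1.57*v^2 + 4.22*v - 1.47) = -1.7898*v^5 - 0.495800000000001*v^4 + 12.7134*v^3 - 5.4632*v^2 + 0.5396*v - 0.147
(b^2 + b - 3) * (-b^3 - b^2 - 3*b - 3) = -b^5 - 2*b^4 - b^3 - 3*b^2 + 6*b + 9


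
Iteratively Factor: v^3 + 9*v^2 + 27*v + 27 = (v + 3)*(v^2 + 6*v + 9) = (v + 3)^2*(v + 3)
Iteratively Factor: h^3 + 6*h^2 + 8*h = (h)*(h^2 + 6*h + 8) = h*(h + 4)*(h + 2)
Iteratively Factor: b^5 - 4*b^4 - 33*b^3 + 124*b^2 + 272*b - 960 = (b - 5)*(b^4 + b^3 - 28*b^2 - 16*b + 192) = (b - 5)*(b - 3)*(b^3 + 4*b^2 - 16*b - 64) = (b - 5)*(b - 3)*(b + 4)*(b^2 - 16) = (b - 5)*(b - 4)*(b - 3)*(b + 4)*(b + 4)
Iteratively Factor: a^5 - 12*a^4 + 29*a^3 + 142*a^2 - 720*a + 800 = (a - 5)*(a^4 - 7*a^3 - 6*a^2 + 112*a - 160) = (a - 5)*(a + 4)*(a^3 - 11*a^2 + 38*a - 40) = (a - 5)*(a - 4)*(a + 4)*(a^2 - 7*a + 10) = (a - 5)*(a - 4)*(a - 2)*(a + 4)*(a - 5)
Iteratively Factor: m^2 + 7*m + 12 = (m + 3)*(m + 4)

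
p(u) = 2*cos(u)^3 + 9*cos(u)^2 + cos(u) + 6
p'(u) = -6*sin(u)*cos(u)^2 - 18*sin(u)*cos(u) - sin(u)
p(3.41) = 11.61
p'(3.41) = -2.86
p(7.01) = 12.61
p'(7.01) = -11.83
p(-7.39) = 8.43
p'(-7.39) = 9.17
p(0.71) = 12.81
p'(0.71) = -11.80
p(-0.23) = 17.35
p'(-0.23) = 5.52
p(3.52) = 11.24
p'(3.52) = -3.90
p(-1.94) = 6.72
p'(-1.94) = -4.40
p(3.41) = 11.61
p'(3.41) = -2.86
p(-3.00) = 11.89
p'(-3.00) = -1.54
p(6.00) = 17.03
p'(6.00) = 6.65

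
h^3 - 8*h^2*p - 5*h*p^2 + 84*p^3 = (h - 7*p)*(h - 4*p)*(h + 3*p)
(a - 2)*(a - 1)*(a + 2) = a^3 - a^2 - 4*a + 4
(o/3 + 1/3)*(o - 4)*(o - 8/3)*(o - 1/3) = o^4/3 - 2*o^3 + 53*o^2/27 + 28*o/9 - 32/27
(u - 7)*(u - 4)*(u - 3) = u^3 - 14*u^2 + 61*u - 84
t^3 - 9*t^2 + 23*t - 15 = (t - 5)*(t - 3)*(t - 1)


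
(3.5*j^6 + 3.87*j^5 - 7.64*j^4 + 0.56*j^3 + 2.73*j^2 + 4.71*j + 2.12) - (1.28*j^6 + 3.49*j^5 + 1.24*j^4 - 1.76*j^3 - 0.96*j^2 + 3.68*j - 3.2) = 2.22*j^6 + 0.38*j^5 - 8.88*j^4 + 2.32*j^3 + 3.69*j^2 + 1.03*j + 5.32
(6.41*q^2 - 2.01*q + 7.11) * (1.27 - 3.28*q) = -21.0248*q^3 + 14.7335*q^2 - 25.8735*q + 9.0297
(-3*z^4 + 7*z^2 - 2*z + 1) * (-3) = 9*z^4 - 21*z^2 + 6*z - 3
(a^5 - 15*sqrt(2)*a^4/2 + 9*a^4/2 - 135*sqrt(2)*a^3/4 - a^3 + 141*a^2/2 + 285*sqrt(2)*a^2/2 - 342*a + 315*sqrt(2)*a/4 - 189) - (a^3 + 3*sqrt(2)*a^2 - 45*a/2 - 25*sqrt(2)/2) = a^5 - 15*sqrt(2)*a^4/2 + 9*a^4/2 - 135*sqrt(2)*a^3/4 - 2*a^3 + 141*a^2/2 + 279*sqrt(2)*a^2/2 - 639*a/2 + 315*sqrt(2)*a/4 - 189 + 25*sqrt(2)/2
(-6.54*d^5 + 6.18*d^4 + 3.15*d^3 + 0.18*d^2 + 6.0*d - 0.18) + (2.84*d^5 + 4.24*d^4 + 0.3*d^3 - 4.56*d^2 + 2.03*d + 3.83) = -3.7*d^5 + 10.42*d^4 + 3.45*d^3 - 4.38*d^2 + 8.03*d + 3.65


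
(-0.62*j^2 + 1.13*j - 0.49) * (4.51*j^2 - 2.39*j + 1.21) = -2.7962*j^4 + 6.5781*j^3 - 5.6608*j^2 + 2.5384*j - 0.5929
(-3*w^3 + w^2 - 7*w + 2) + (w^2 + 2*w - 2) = -3*w^3 + 2*w^2 - 5*w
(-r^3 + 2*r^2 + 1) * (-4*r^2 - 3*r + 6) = 4*r^5 - 5*r^4 - 12*r^3 + 8*r^2 - 3*r + 6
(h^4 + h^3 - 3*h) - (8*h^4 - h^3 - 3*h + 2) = -7*h^4 + 2*h^3 - 2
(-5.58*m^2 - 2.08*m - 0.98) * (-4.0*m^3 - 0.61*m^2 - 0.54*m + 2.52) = 22.32*m^5 + 11.7238*m^4 + 8.202*m^3 - 12.3406*m^2 - 4.7124*m - 2.4696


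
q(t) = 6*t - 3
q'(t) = 6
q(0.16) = -2.04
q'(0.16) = 6.00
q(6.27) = 34.62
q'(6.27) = 6.00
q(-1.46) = -11.76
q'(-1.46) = 6.00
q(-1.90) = -14.40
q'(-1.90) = 6.00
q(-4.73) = -31.38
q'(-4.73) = 6.00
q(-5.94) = -38.64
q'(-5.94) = 6.00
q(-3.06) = -21.36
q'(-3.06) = 6.00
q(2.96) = 14.76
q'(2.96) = 6.00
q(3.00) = 15.00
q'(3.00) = 6.00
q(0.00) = -3.00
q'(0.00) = 6.00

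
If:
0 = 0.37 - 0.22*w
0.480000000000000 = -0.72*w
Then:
No Solution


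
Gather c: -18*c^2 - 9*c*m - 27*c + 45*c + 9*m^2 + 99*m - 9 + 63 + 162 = -18*c^2 + c*(18 - 9*m) + 9*m^2 + 99*m + 216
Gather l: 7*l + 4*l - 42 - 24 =11*l - 66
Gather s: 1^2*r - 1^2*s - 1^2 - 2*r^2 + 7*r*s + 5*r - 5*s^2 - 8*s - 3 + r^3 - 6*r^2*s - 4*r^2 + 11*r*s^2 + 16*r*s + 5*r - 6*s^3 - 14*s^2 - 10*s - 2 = r^3 - 6*r^2 + 11*r - 6*s^3 + s^2*(11*r - 19) + s*(-6*r^2 + 23*r - 19) - 6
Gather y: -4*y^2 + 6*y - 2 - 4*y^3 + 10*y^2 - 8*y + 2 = -4*y^3 + 6*y^2 - 2*y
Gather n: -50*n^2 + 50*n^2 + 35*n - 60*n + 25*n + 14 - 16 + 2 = 0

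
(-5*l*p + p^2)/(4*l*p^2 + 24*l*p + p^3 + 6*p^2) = (-5*l + p)/(4*l*p + 24*l + p^2 + 6*p)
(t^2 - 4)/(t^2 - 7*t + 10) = (t + 2)/(t - 5)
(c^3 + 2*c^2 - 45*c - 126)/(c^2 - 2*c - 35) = (c^2 + 9*c + 18)/(c + 5)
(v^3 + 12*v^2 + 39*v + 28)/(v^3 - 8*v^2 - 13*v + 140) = (v^2 + 8*v + 7)/(v^2 - 12*v + 35)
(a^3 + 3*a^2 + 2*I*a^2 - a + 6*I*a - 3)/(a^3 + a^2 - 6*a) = (a^2 + 2*I*a - 1)/(a*(a - 2))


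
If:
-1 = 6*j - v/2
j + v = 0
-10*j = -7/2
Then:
No Solution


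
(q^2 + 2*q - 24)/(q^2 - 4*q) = (q + 6)/q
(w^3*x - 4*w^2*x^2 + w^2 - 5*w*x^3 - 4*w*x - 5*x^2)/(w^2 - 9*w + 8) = (w^3*x - 4*w^2*x^2 + w^2 - 5*w*x^3 - 4*w*x - 5*x^2)/(w^2 - 9*w + 8)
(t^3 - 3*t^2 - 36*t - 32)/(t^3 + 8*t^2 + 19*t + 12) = (t - 8)/(t + 3)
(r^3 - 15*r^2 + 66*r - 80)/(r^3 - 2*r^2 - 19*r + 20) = (r^2 - 10*r + 16)/(r^2 + 3*r - 4)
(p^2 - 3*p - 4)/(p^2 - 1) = (p - 4)/(p - 1)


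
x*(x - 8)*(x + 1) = x^3 - 7*x^2 - 8*x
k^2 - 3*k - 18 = (k - 6)*(k + 3)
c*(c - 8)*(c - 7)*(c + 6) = c^4 - 9*c^3 - 34*c^2 + 336*c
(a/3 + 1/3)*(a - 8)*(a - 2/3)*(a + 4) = a^4/3 - 11*a^3/9 - 34*a^2/3 - 8*a/3 + 64/9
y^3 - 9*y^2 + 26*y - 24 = (y - 4)*(y - 3)*(y - 2)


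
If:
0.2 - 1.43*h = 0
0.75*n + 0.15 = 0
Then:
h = 0.14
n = -0.20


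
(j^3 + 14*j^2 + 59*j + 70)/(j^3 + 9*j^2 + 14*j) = (j + 5)/j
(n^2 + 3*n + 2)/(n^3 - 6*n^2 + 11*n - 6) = (n^2 + 3*n + 2)/(n^3 - 6*n^2 + 11*n - 6)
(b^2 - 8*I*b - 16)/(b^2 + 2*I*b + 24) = (b - 4*I)/(b + 6*I)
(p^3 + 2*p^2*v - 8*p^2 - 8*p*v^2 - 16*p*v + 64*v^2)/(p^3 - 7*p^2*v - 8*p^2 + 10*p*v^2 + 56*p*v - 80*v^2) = (p + 4*v)/(p - 5*v)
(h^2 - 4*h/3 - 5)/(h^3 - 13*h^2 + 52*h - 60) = (h^2 - 4*h/3 - 5)/(h^3 - 13*h^2 + 52*h - 60)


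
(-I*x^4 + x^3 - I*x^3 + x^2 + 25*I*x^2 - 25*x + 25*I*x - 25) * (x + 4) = -I*x^5 + x^4 - 5*I*x^4 + 5*x^3 + 21*I*x^3 - 21*x^2 + 125*I*x^2 - 125*x + 100*I*x - 100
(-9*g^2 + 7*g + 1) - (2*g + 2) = -9*g^2 + 5*g - 1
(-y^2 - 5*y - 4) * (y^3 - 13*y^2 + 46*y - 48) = -y^5 + 8*y^4 + 15*y^3 - 130*y^2 + 56*y + 192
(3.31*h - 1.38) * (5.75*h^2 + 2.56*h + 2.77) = 19.0325*h^3 + 0.538600000000002*h^2 + 5.6359*h - 3.8226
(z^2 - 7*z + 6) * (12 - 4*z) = -4*z^3 + 40*z^2 - 108*z + 72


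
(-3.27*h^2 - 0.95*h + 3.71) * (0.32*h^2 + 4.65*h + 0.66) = -1.0464*h^4 - 15.5095*h^3 - 5.3885*h^2 + 16.6245*h + 2.4486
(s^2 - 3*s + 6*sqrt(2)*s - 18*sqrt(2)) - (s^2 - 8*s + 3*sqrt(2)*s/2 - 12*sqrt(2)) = 5*s + 9*sqrt(2)*s/2 - 6*sqrt(2)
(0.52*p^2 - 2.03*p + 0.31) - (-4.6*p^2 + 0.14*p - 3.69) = 5.12*p^2 - 2.17*p + 4.0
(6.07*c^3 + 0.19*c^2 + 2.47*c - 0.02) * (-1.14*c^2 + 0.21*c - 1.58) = -6.9198*c^5 + 1.0581*c^4 - 12.3665*c^3 + 0.2413*c^2 - 3.9068*c + 0.0316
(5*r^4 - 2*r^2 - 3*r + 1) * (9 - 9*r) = -45*r^5 + 45*r^4 + 18*r^3 + 9*r^2 - 36*r + 9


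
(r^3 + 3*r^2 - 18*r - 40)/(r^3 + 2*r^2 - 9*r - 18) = (r^2 + r - 20)/(r^2 - 9)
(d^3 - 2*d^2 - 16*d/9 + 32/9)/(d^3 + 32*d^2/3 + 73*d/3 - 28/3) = (9*d^3 - 18*d^2 - 16*d + 32)/(3*(3*d^3 + 32*d^2 + 73*d - 28))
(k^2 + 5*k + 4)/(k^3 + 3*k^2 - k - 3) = (k + 4)/(k^2 + 2*k - 3)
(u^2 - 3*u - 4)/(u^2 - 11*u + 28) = (u + 1)/(u - 7)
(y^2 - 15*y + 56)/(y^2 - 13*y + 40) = (y - 7)/(y - 5)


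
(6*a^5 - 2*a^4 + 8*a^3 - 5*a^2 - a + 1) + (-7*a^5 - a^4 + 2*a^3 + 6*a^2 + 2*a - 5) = -a^5 - 3*a^4 + 10*a^3 + a^2 + a - 4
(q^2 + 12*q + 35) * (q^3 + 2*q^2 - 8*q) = q^5 + 14*q^4 + 51*q^3 - 26*q^2 - 280*q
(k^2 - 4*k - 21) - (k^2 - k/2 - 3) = -7*k/2 - 18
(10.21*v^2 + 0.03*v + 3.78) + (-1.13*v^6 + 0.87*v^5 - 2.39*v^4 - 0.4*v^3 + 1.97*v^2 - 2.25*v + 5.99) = -1.13*v^6 + 0.87*v^5 - 2.39*v^4 - 0.4*v^3 + 12.18*v^2 - 2.22*v + 9.77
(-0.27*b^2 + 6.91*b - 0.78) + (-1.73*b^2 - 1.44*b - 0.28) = -2.0*b^2 + 5.47*b - 1.06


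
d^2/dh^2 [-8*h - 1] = 0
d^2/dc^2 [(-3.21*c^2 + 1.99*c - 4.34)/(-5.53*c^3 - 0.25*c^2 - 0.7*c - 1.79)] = (196.329378*c^6 - 365.135946*c^5 + 1501.590762*c^4 - 334.812448*c^3 + 330.190446*c^2 - 247.861998*c + 25.926162)/(169.112377*c^9 + 22.935675*c^8 + 65.256765*c^7 + 170.041558*c^6 + 23.1084*c^5 + 42.277665*c^4 + 55.378519*c^3 + 5.034375*c^2 + 6.72861*c + 5.735339)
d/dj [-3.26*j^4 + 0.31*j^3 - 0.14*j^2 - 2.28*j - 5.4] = -13.04*j^3 + 0.93*j^2 - 0.28*j - 2.28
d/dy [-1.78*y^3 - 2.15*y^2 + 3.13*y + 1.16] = -5.34*y^2 - 4.3*y + 3.13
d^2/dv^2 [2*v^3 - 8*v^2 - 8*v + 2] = 12*v - 16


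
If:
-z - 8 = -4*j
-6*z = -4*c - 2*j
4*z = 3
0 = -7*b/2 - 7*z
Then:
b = -3/2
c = 1/32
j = 35/16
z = 3/4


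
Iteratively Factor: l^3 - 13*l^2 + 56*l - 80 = (l - 4)*(l^2 - 9*l + 20) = (l - 5)*(l - 4)*(l - 4)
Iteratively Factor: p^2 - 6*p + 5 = (p - 1)*(p - 5)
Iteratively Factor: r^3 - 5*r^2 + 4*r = (r - 4)*(r^2 - r) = (r - 4)*(r - 1)*(r)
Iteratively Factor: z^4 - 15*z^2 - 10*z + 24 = (z - 4)*(z^3 + 4*z^2 + z - 6) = (z - 4)*(z + 2)*(z^2 + 2*z - 3) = (z - 4)*(z - 1)*(z + 2)*(z + 3)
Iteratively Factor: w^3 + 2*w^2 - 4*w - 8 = (w + 2)*(w^2 - 4) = (w + 2)^2*(w - 2)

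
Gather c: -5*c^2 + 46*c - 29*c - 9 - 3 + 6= -5*c^2 + 17*c - 6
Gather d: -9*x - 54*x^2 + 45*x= -54*x^2 + 36*x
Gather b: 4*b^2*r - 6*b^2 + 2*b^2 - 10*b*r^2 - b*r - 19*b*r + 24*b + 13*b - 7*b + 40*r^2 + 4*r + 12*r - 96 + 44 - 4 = b^2*(4*r - 4) + b*(-10*r^2 - 20*r + 30) + 40*r^2 + 16*r - 56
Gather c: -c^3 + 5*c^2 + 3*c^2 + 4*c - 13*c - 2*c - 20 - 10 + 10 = -c^3 + 8*c^2 - 11*c - 20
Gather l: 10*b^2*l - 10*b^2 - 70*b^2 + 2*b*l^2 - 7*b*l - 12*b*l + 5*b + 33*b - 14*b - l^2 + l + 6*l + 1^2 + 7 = -80*b^2 + 24*b + l^2*(2*b - 1) + l*(10*b^2 - 19*b + 7) + 8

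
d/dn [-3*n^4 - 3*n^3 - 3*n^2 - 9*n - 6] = -12*n^3 - 9*n^2 - 6*n - 9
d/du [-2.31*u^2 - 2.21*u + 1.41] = -4.62*u - 2.21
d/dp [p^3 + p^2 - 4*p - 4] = 3*p^2 + 2*p - 4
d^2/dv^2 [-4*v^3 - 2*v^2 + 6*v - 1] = -24*v - 4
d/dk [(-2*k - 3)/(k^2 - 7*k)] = (2*k^2 + 6*k - 21)/(k^2*(k^2 - 14*k + 49))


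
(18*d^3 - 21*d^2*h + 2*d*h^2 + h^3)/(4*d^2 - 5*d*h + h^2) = (18*d^2 - 3*d*h - h^2)/(4*d - h)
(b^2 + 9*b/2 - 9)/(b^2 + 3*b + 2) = (b^2 + 9*b/2 - 9)/(b^2 + 3*b + 2)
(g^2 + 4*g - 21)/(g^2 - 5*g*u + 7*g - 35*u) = (3 - g)/(-g + 5*u)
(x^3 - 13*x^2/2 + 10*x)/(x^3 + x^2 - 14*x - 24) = x*(2*x - 5)/(2*(x^2 + 5*x + 6))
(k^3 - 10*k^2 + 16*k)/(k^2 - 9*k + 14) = k*(k - 8)/(k - 7)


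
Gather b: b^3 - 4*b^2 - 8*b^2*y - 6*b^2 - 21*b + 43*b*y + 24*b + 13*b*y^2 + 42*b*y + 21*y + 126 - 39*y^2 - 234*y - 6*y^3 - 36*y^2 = b^3 + b^2*(-8*y - 10) + b*(13*y^2 + 85*y + 3) - 6*y^3 - 75*y^2 - 213*y + 126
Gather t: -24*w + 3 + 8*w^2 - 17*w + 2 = 8*w^2 - 41*w + 5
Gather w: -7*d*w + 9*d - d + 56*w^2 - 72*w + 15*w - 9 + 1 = 8*d + 56*w^2 + w*(-7*d - 57) - 8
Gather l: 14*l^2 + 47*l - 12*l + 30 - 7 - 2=14*l^2 + 35*l + 21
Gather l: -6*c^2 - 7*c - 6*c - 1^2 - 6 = -6*c^2 - 13*c - 7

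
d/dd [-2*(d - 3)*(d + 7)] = -4*d - 8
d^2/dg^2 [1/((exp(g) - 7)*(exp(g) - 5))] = 4*(exp(3*g) - 9*exp(2*g) + exp(g) + 105)*exp(g)/(exp(6*g) - 36*exp(5*g) + 537*exp(4*g) - 4248*exp(3*g) + 18795*exp(2*g) - 44100*exp(g) + 42875)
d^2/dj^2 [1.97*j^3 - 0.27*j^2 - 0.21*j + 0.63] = 11.82*j - 0.54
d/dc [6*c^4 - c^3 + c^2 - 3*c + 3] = 24*c^3 - 3*c^2 + 2*c - 3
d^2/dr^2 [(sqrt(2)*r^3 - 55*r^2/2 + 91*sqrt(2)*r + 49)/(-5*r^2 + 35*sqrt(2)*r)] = 7*(sqrt(2)*r^3 - 42*r^2 + 294*sqrt(2)*r - 1372)/(5*r^3*(r^3 - 21*sqrt(2)*r^2 + 294*r - 686*sqrt(2)))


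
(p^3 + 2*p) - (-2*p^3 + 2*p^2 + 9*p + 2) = 3*p^3 - 2*p^2 - 7*p - 2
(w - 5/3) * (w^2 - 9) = w^3 - 5*w^2/3 - 9*w + 15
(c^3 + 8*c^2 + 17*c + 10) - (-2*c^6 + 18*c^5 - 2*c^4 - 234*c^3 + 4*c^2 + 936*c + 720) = 2*c^6 - 18*c^5 + 2*c^4 + 235*c^3 + 4*c^2 - 919*c - 710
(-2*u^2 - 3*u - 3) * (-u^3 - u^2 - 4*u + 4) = 2*u^5 + 5*u^4 + 14*u^3 + 7*u^2 - 12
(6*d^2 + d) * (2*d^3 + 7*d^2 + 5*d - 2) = 12*d^5 + 44*d^4 + 37*d^3 - 7*d^2 - 2*d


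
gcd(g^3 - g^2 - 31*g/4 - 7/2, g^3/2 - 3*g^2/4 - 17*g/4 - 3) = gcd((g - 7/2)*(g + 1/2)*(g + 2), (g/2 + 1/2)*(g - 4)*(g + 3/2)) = 1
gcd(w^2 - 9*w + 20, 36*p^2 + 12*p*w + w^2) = 1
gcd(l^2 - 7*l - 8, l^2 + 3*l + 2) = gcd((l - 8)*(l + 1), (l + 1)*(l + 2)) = l + 1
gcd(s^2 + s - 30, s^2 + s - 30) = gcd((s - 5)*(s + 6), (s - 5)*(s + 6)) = s^2 + s - 30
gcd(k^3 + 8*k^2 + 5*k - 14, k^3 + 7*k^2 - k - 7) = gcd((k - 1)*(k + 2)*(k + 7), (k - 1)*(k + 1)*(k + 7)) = k^2 + 6*k - 7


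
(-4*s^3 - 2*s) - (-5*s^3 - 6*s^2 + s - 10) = s^3 + 6*s^2 - 3*s + 10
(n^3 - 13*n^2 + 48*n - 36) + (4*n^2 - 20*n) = n^3 - 9*n^2 + 28*n - 36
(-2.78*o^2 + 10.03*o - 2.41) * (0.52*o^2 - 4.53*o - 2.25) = -1.4456*o^4 + 17.809*o^3 - 40.4341*o^2 - 11.6502*o + 5.4225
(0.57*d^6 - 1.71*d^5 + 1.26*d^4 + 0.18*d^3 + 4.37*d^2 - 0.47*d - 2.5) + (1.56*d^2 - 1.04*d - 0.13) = 0.57*d^6 - 1.71*d^5 + 1.26*d^4 + 0.18*d^3 + 5.93*d^2 - 1.51*d - 2.63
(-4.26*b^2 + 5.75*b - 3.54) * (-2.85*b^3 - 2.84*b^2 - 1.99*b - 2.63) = 12.141*b^5 - 4.2891*b^4 + 2.2364*b^3 + 9.8149*b^2 - 8.0779*b + 9.3102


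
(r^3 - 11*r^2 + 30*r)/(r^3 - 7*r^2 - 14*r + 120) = r/(r + 4)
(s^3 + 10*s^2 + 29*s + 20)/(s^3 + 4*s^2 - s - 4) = (s + 5)/(s - 1)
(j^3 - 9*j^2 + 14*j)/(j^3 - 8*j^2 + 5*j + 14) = j/(j + 1)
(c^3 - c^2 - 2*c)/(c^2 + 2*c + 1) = c*(c - 2)/(c + 1)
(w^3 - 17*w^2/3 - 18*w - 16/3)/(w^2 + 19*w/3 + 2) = (w^2 - 6*w - 16)/(w + 6)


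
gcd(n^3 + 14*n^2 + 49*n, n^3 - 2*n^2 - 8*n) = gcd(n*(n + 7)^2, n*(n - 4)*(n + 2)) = n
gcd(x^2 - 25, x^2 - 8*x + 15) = x - 5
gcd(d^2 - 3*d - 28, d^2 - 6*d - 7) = d - 7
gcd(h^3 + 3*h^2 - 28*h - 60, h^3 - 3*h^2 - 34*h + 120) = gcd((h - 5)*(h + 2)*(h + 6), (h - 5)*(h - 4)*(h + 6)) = h^2 + h - 30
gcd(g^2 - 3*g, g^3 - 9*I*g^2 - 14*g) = g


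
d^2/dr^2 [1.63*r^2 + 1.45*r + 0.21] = 3.26000000000000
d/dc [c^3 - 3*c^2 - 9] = 3*c*(c - 2)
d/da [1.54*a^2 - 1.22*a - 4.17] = 3.08*a - 1.22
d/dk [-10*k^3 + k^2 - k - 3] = -30*k^2 + 2*k - 1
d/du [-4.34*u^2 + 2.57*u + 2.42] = 2.57 - 8.68*u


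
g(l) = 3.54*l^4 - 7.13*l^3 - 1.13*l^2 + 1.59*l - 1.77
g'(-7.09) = -6104.26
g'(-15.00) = -52567.26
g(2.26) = 6.10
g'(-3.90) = -1154.89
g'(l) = 14.16*l^3 - 21.39*l^2 - 2.26*l + 1.59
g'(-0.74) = -14.19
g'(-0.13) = 1.49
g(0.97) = -4.66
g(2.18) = 2.41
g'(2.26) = 50.68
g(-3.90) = 1216.74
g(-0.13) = -1.98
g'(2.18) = 41.71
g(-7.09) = 11416.45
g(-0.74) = 0.39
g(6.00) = 3014.85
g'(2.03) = 27.31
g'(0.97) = -7.80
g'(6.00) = 2276.55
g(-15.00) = 202996.38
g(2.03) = -2.73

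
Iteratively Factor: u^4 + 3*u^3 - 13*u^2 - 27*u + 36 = (u - 1)*(u^3 + 4*u^2 - 9*u - 36) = (u - 1)*(u + 4)*(u^2 - 9) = (u - 3)*(u - 1)*(u + 4)*(u + 3)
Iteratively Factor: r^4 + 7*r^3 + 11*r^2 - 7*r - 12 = (r + 1)*(r^3 + 6*r^2 + 5*r - 12) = (r + 1)*(r + 3)*(r^2 + 3*r - 4) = (r + 1)*(r + 3)*(r + 4)*(r - 1)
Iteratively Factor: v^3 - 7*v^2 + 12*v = (v - 4)*(v^2 - 3*v) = (v - 4)*(v - 3)*(v)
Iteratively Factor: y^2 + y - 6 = (y + 3)*(y - 2)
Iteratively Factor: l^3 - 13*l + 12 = (l + 4)*(l^2 - 4*l + 3) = (l - 3)*(l + 4)*(l - 1)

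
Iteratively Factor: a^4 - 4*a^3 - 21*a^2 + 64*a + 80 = (a - 5)*(a^3 + a^2 - 16*a - 16) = (a - 5)*(a + 4)*(a^2 - 3*a - 4) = (a - 5)*(a + 1)*(a + 4)*(a - 4)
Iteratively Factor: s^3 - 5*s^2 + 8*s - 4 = (s - 2)*(s^2 - 3*s + 2) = (s - 2)*(s - 1)*(s - 2)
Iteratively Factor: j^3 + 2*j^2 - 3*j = (j)*(j^2 + 2*j - 3) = j*(j - 1)*(j + 3)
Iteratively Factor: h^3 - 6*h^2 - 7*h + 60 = (h - 4)*(h^2 - 2*h - 15) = (h - 5)*(h - 4)*(h + 3)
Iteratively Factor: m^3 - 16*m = (m + 4)*(m^2 - 4*m) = (m - 4)*(m + 4)*(m)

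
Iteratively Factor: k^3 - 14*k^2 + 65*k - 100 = (k - 4)*(k^2 - 10*k + 25) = (k - 5)*(k - 4)*(k - 5)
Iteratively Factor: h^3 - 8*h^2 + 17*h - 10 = (h - 1)*(h^2 - 7*h + 10) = (h - 5)*(h - 1)*(h - 2)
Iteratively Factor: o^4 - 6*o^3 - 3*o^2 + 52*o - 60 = (o - 2)*(o^3 - 4*o^2 - 11*o + 30) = (o - 5)*(o - 2)*(o^2 + o - 6) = (o - 5)*(o - 2)*(o + 3)*(o - 2)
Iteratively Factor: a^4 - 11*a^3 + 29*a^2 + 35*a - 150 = (a + 2)*(a^3 - 13*a^2 + 55*a - 75) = (a - 5)*(a + 2)*(a^2 - 8*a + 15) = (a - 5)^2*(a + 2)*(a - 3)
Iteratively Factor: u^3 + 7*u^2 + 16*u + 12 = (u + 2)*(u^2 + 5*u + 6) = (u + 2)*(u + 3)*(u + 2)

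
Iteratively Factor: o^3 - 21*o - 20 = (o + 4)*(o^2 - 4*o - 5) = (o + 1)*(o + 4)*(o - 5)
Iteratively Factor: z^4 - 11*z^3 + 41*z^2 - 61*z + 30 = (z - 2)*(z^3 - 9*z^2 + 23*z - 15) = (z - 2)*(z - 1)*(z^2 - 8*z + 15) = (z - 3)*(z - 2)*(z - 1)*(z - 5)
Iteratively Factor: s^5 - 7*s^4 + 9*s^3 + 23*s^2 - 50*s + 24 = (s - 1)*(s^4 - 6*s^3 + 3*s^2 + 26*s - 24) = (s - 1)*(s + 2)*(s^3 - 8*s^2 + 19*s - 12) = (s - 1)^2*(s + 2)*(s^2 - 7*s + 12) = (s - 3)*(s - 1)^2*(s + 2)*(s - 4)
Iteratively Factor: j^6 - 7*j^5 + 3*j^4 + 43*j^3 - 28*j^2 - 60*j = (j - 3)*(j^5 - 4*j^4 - 9*j^3 + 16*j^2 + 20*j) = (j - 5)*(j - 3)*(j^4 + j^3 - 4*j^2 - 4*j) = (j - 5)*(j - 3)*(j - 2)*(j^3 + 3*j^2 + 2*j) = j*(j - 5)*(j - 3)*(j - 2)*(j^2 + 3*j + 2) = j*(j - 5)*(j - 3)*(j - 2)*(j + 1)*(j + 2)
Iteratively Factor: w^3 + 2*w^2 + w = (w + 1)*(w^2 + w) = (w + 1)^2*(w)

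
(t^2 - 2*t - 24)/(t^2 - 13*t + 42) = (t + 4)/(t - 7)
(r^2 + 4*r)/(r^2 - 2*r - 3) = r*(r + 4)/(r^2 - 2*r - 3)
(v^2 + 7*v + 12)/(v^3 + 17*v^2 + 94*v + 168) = (v + 3)/(v^2 + 13*v + 42)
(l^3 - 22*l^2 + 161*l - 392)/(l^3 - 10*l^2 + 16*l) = (l^2 - 14*l + 49)/(l*(l - 2))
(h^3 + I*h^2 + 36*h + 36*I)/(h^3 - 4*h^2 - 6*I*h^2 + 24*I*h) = (h^2 + 7*I*h - 6)/(h*(h - 4))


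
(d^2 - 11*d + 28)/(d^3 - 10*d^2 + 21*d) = (d - 4)/(d*(d - 3))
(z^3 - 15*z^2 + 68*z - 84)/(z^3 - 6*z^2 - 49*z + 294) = (z - 2)/(z + 7)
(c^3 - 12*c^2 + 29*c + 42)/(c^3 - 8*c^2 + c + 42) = (c^2 - 5*c - 6)/(c^2 - c - 6)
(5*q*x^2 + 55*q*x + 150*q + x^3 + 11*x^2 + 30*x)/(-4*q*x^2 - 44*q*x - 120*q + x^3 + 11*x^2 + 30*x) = (5*q + x)/(-4*q + x)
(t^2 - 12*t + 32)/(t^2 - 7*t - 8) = (t - 4)/(t + 1)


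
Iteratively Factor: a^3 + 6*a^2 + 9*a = (a + 3)*(a^2 + 3*a) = a*(a + 3)*(a + 3)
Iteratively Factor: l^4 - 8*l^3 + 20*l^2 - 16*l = (l - 2)*(l^3 - 6*l^2 + 8*l) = (l - 4)*(l - 2)*(l^2 - 2*l) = l*(l - 4)*(l - 2)*(l - 2)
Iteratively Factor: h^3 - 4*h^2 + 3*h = (h - 3)*(h^2 - h) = (h - 3)*(h - 1)*(h)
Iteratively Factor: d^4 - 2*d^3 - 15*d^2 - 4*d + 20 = (d - 5)*(d^3 + 3*d^2 - 4) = (d - 5)*(d - 1)*(d^2 + 4*d + 4) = (d - 5)*(d - 1)*(d + 2)*(d + 2)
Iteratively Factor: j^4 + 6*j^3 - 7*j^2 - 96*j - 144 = (j - 4)*(j^3 + 10*j^2 + 33*j + 36) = (j - 4)*(j + 4)*(j^2 + 6*j + 9) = (j - 4)*(j + 3)*(j + 4)*(j + 3)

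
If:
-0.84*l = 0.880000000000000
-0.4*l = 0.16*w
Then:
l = -1.05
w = 2.62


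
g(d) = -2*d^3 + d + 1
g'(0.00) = 1.00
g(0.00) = 1.00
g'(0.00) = 1.00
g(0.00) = 1.00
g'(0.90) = -3.86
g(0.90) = 0.44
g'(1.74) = -17.17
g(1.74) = -7.80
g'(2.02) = -23.48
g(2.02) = -13.46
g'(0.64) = -1.46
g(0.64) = 1.12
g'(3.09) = -56.29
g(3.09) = -54.92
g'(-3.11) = -57.03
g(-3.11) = 58.05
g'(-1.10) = -6.26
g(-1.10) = 2.56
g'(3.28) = -63.55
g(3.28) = -66.30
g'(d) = 1 - 6*d^2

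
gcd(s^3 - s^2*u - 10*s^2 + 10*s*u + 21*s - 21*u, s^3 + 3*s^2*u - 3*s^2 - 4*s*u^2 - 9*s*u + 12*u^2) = s^2 - s*u - 3*s + 3*u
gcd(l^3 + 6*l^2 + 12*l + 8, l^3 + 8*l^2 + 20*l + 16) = l^2 + 4*l + 4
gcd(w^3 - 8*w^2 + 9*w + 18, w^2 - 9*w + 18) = w^2 - 9*w + 18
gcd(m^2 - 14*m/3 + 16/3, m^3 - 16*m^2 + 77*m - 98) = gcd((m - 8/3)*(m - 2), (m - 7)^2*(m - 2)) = m - 2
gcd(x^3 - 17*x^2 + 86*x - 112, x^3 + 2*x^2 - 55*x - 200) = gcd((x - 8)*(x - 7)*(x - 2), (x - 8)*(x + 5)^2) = x - 8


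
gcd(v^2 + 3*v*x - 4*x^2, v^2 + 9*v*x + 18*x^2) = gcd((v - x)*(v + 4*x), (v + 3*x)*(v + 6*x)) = 1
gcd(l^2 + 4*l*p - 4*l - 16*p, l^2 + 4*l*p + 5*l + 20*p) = l + 4*p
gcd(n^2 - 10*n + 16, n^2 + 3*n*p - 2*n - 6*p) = n - 2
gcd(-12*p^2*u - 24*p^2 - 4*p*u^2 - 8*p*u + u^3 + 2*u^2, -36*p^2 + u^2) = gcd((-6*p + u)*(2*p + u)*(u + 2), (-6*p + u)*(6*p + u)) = 6*p - u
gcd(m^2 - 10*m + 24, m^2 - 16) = m - 4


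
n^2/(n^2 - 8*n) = n/(n - 8)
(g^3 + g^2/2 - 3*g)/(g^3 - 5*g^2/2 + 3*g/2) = (g + 2)/(g - 1)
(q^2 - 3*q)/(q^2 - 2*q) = (q - 3)/(q - 2)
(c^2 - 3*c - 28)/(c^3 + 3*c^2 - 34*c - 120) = (c - 7)/(c^2 - c - 30)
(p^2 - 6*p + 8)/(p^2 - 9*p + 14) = (p - 4)/(p - 7)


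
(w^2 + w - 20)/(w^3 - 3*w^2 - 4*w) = (w + 5)/(w*(w + 1))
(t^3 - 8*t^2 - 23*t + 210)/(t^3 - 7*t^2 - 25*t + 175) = (t - 6)/(t - 5)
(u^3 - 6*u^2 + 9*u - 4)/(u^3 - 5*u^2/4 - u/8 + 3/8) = 8*(u^2 - 5*u + 4)/(8*u^2 - 2*u - 3)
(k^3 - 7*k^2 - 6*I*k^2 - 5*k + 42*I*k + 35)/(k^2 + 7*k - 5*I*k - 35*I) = (k^2 - k*(7 + I) + 7*I)/(k + 7)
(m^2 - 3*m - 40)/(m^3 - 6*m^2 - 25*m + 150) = (m - 8)/(m^2 - 11*m + 30)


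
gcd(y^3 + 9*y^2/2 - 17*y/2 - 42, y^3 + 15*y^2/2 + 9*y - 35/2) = y + 7/2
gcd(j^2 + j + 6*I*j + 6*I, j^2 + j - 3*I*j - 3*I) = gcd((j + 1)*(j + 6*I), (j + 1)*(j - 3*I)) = j + 1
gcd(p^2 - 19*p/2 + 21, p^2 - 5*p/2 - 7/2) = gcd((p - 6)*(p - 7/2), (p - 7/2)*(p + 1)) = p - 7/2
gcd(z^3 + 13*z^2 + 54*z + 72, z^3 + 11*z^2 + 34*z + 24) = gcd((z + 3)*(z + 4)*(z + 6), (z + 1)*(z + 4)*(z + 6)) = z^2 + 10*z + 24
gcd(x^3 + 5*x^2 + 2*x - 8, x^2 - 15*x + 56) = 1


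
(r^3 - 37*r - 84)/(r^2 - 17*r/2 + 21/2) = 2*(r^2 + 7*r + 12)/(2*r - 3)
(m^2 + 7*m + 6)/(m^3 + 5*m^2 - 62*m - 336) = (m + 1)/(m^2 - m - 56)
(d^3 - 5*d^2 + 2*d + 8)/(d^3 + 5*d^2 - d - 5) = (d^2 - 6*d + 8)/(d^2 + 4*d - 5)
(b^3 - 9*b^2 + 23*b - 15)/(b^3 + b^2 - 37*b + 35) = (b - 3)/(b + 7)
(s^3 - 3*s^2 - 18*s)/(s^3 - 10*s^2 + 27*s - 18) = s*(s + 3)/(s^2 - 4*s + 3)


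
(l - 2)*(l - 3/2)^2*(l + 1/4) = l^4 - 19*l^3/4 + 7*l^2 - 39*l/16 - 9/8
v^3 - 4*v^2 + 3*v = v*(v - 3)*(v - 1)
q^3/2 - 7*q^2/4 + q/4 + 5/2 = (q/2 + 1/2)*(q - 5/2)*(q - 2)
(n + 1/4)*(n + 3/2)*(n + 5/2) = n^3 + 17*n^2/4 + 19*n/4 + 15/16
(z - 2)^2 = z^2 - 4*z + 4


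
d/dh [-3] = 0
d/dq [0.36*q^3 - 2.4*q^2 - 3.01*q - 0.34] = 1.08*q^2 - 4.8*q - 3.01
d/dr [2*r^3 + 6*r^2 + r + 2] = 6*r^2 + 12*r + 1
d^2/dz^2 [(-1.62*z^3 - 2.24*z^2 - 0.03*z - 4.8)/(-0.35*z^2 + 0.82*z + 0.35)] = (-6.66133814775094e-16*z^5 + 6.66133814775094e-16*z^4 + 3.868586*z^3 + 7.96404*z^2 - 7.05285*z + 8.16262)/(0.042875*z^6 - 0.30135*z^5 + 0.577395*z^4 + 0.0513319999999999*z^3 - 0.577395*z^2 - 0.30135*z - 0.042875)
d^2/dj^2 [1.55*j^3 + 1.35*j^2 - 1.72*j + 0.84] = 9.3*j + 2.7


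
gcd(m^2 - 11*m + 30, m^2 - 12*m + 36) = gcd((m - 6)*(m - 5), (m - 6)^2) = m - 6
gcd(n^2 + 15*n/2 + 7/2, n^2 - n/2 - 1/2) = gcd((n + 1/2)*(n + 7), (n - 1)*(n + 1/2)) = n + 1/2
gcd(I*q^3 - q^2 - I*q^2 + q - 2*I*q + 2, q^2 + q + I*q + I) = q^2 + q*(1 + I) + I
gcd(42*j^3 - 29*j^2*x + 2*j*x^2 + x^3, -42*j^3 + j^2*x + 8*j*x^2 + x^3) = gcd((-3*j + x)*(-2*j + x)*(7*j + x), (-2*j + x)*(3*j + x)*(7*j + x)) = -14*j^2 + 5*j*x + x^2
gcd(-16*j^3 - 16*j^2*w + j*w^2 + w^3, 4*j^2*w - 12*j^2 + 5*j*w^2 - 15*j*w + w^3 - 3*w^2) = 4*j^2 + 5*j*w + w^2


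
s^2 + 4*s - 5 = (s - 1)*(s + 5)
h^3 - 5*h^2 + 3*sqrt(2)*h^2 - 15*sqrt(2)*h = h*(h - 5)*(h + 3*sqrt(2))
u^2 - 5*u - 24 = (u - 8)*(u + 3)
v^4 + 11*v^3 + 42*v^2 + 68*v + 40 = (v + 2)^3*(v + 5)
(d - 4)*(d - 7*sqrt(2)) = d^2 - 7*sqrt(2)*d - 4*d + 28*sqrt(2)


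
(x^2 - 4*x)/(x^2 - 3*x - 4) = x/(x + 1)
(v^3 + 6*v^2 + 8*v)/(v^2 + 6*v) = (v^2 + 6*v + 8)/(v + 6)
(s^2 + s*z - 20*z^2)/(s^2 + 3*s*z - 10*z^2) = (-s + 4*z)/(-s + 2*z)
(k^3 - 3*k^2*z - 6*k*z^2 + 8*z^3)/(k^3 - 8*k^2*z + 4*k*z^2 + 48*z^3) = (-k + z)/(-k + 6*z)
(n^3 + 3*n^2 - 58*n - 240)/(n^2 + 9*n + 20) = (n^2 - 2*n - 48)/(n + 4)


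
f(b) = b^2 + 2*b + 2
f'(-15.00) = -28.00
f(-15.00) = 197.00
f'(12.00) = 26.00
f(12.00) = 170.00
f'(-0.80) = 0.40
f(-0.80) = 1.04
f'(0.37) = 2.74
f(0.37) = 2.88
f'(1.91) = 5.82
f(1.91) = 9.47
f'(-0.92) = 0.16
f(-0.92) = 1.01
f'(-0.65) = 0.70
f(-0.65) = 1.12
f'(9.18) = 20.36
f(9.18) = 104.63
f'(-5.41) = -8.82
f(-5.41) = 20.45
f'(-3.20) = -4.40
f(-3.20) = 5.84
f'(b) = 2*b + 2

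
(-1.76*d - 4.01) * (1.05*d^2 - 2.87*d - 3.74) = -1.848*d^3 + 0.840700000000001*d^2 + 18.0911*d + 14.9974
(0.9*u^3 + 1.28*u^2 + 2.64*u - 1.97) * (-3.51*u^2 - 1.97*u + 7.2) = -3.159*u^5 - 6.2658*u^4 - 5.308*u^3 + 10.9299*u^2 + 22.8889*u - 14.184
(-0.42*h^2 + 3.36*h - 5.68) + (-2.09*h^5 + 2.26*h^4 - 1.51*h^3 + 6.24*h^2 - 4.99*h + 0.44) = -2.09*h^5 + 2.26*h^4 - 1.51*h^3 + 5.82*h^2 - 1.63*h - 5.24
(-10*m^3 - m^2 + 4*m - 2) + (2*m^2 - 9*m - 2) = -10*m^3 + m^2 - 5*m - 4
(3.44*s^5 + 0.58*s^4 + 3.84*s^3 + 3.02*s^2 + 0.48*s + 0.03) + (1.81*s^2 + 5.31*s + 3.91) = 3.44*s^5 + 0.58*s^4 + 3.84*s^3 + 4.83*s^2 + 5.79*s + 3.94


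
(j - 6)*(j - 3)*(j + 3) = j^3 - 6*j^2 - 9*j + 54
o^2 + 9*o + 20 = (o + 4)*(o + 5)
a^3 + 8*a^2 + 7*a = a*(a + 1)*(a + 7)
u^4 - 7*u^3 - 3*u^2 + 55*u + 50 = (u - 5)^2*(u + 1)*(u + 2)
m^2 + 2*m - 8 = (m - 2)*(m + 4)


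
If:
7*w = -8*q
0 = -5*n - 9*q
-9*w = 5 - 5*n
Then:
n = -7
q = 35/9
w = -40/9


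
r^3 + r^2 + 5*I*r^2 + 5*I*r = r*(r + 1)*(r + 5*I)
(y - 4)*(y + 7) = y^2 + 3*y - 28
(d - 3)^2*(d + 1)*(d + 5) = d^4 - 22*d^2 + 24*d + 45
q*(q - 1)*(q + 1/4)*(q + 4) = q^4 + 13*q^3/4 - 13*q^2/4 - q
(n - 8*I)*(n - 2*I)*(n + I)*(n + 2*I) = n^4 - 7*I*n^3 + 12*n^2 - 28*I*n + 32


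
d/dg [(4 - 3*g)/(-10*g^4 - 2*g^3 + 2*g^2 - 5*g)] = 2*(-45*g^4 + 74*g^3 + 15*g^2 - 8*g + 10)/(g^2*(100*g^6 + 40*g^5 - 36*g^4 + 92*g^3 + 24*g^2 - 20*g + 25))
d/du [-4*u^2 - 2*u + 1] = -8*u - 2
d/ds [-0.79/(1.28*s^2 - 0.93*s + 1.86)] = (2.0224*s - 0.7347)/(1.28*s^2 - 0.93*s + 1.86)^2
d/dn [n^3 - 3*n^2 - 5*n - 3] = 3*n^2 - 6*n - 5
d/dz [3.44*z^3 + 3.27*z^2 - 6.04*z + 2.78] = 10.32*z^2 + 6.54*z - 6.04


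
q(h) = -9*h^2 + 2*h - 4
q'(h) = 2 - 18*h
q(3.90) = -133.09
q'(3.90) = -68.20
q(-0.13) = -4.41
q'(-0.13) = 4.34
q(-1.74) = -34.73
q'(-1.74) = 33.32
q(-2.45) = -62.92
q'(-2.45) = 46.10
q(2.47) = -53.97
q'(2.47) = -42.46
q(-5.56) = -293.34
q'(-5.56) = 102.08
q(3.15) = -87.00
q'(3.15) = -54.70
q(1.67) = -25.76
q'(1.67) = -28.06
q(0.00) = -4.00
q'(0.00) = 2.00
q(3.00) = -79.00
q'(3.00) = -52.00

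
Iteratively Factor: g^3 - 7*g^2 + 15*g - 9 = (g - 3)*(g^2 - 4*g + 3) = (g - 3)^2*(g - 1)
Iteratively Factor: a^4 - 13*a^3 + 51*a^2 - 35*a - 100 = (a - 5)*(a^3 - 8*a^2 + 11*a + 20) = (a - 5)^2*(a^2 - 3*a - 4) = (a - 5)^2*(a + 1)*(a - 4)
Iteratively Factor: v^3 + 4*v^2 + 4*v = (v + 2)*(v^2 + 2*v) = v*(v + 2)*(v + 2)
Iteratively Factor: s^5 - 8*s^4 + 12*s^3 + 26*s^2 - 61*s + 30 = (s - 1)*(s^4 - 7*s^3 + 5*s^2 + 31*s - 30) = (s - 1)^2*(s^3 - 6*s^2 - s + 30) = (s - 5)*(s - 1)^2*(s^2 - s - 6) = (s - 5)*(s - 1)^2*(s + 2)*(s - 3)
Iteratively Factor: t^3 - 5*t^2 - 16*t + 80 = (t - 4)*(t^2 - t - 20) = (t - 4)*(t + 4)*(t - 5)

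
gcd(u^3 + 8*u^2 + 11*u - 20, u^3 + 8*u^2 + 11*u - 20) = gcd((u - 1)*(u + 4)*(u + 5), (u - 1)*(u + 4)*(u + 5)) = u^3 + 8*u^2 + 11*u - 20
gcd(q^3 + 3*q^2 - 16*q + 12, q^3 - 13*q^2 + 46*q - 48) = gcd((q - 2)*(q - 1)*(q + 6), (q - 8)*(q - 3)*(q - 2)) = q - 2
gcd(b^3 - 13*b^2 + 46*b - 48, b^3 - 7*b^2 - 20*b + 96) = b^2 - 11*b + 24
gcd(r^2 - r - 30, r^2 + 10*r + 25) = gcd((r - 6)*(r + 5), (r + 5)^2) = r + 5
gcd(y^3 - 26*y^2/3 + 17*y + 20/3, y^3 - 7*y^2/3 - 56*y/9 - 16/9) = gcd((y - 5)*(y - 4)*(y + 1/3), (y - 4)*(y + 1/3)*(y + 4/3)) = y^2 - 11*y/3 - 4/3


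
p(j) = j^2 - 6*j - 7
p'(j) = 2*j - 6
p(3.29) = -15.92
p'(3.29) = 0.58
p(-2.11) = 10.11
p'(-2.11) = -10.22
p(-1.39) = 3.27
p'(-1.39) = -8.78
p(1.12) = -12.47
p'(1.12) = -3.76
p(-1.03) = 0.24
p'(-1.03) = -8.06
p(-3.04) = 20.48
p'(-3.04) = -12.08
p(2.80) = -15.96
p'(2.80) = -0.40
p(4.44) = -13.93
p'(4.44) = 2.88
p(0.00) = -7.00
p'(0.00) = -6.00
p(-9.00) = 128.00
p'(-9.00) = -24.00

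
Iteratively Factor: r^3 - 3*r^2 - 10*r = (r + 2)*(r^2 - 5*r) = (r - 5)*(r + 2)*(r)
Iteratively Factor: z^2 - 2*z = (z - 2)*(z)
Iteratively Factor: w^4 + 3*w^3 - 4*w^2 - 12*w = (w)*(w^3 + 3*w^2 - 4*w - 12) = w*(w + 2)*(w^2 + w - 6) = w*(w + 2)*(w + 3)*(w - 2)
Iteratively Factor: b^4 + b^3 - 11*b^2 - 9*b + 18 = (b - 3)*(b^3 + 4*b^2 + b - 6) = (b - 3)*(b + 3)*(b^2 + b - 2) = (b - 3)*(b - 1)*(b + 3)*(b + 2)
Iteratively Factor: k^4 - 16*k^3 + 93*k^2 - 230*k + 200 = (k - 4)*(k^3 - 12*k^2 + 45*k - 50) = (k - 5)*(k - 4)*(k^2 - 7*k + 10) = (k - 5)*(k - 4)*(k - 2)*(k - 5)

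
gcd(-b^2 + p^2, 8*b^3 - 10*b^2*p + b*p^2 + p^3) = -b + p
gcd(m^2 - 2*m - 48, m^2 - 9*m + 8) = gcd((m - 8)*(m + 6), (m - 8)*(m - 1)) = m - 8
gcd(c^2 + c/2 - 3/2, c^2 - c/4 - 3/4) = c - 1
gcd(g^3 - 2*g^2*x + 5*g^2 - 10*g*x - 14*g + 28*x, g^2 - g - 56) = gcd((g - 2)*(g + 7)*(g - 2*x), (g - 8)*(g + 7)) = g + 7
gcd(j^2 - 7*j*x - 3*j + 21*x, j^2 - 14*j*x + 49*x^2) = -j + 7*x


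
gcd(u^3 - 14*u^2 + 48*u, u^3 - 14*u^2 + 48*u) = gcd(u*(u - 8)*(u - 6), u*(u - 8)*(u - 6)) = u^3 - 14*u^2 + 48*u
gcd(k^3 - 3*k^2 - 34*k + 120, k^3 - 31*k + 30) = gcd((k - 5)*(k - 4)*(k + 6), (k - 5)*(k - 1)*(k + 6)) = k^2 + k - 30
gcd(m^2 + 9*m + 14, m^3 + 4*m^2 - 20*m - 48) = m + 2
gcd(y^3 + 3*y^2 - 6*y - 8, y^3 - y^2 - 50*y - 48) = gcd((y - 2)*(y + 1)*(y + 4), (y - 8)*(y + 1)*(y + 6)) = y + 1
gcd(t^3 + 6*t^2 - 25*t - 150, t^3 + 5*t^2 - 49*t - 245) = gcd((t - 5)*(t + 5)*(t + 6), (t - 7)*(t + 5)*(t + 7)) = t + 5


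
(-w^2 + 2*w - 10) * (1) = -w^2 + 2*w - 10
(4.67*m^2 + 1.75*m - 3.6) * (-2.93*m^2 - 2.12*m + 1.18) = -13.6831*m^4 - 15.0279*m^3 + 12.3486*m^2 + 9.697*m - 4.248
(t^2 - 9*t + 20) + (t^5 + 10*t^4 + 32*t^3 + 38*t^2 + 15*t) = t^5 + 10*t^4 + 32*t^3 + 39*t^2 + 6*t + 20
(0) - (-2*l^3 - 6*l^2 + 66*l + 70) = 2*l^3 + 6*l^2 - 66*l - 70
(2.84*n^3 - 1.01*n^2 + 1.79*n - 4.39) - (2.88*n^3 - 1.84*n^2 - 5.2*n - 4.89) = -0.04*n^3 + 0.83*n^2 + 6.99*n + 0.5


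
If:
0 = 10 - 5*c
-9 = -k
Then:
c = 2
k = 9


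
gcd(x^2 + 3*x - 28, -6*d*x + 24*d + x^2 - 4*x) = x - 4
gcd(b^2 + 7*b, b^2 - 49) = b + 7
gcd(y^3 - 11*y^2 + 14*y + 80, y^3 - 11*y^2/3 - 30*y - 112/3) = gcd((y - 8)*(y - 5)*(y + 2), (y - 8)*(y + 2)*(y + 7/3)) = y^2 - 6*y - 16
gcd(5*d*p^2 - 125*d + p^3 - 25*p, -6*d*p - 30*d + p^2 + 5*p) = p + 5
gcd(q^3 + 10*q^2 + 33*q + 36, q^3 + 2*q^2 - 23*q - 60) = q^2 + 7*q + 12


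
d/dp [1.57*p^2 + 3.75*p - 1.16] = 3.14*p + 3.75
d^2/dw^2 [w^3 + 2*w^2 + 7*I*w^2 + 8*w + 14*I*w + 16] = 6*w + 4 + 14*I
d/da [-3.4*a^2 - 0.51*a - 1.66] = -6.8*a - 0.51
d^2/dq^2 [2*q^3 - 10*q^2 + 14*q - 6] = 12*q - 20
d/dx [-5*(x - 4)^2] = 40 - 10*x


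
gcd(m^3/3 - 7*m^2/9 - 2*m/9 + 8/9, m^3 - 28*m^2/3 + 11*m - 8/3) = 1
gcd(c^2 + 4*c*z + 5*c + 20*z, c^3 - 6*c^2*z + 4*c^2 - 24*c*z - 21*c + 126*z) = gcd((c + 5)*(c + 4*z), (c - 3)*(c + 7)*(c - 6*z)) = 1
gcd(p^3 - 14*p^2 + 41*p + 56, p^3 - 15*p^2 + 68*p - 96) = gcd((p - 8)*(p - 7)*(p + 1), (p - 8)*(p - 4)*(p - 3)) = p - 8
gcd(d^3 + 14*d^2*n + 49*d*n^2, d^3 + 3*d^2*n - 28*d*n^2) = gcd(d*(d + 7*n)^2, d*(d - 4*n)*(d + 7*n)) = d^2 + 7*d*n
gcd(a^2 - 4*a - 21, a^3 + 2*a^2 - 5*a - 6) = a + 3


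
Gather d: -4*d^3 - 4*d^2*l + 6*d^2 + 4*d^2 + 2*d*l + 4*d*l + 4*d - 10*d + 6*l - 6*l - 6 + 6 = -4*d^3 + d^2*(10 - 4*l) + d*(6*l - 6)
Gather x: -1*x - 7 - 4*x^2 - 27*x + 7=-4*x^2 - 28*x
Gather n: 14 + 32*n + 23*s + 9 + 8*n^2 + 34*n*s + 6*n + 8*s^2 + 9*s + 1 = 8*n^2 + n*(34*s + 38) + 8*s^2 + 32*s + 24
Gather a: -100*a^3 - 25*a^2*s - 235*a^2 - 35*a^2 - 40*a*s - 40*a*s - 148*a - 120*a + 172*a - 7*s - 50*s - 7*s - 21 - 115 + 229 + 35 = -100*a^3 + a^2*(-25*s - 270) + a*(-80*s - 96) - 64*s + 128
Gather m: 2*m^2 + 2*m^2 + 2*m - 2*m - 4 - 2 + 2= 4*m^2 - 4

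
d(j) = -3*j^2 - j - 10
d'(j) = -6*j - 1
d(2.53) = -31.73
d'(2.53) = -16.18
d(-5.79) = -104.78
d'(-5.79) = 33.74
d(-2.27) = -23.19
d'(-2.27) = 12.62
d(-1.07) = -12.36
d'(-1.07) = 5.42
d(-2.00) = -20.00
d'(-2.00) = 11.00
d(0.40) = -10.88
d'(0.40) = -3.40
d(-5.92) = -109.22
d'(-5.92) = 34.52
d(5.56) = -108.30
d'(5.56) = -34.36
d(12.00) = -454.00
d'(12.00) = -73.00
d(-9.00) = -244.00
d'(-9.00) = 53.00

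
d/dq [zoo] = 0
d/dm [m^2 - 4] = 2*m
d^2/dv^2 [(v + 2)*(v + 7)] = 2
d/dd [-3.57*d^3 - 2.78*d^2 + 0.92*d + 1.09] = -10.71*d^2 - 5.56*d + 0.92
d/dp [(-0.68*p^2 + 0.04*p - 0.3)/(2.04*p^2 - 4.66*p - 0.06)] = (3.0872*p^2 + 1.3056*p - 1.4004)/(4.1616*p^4 - 19.0128*p^3 + 21.4708*p^2 + 0.5592*p + 0.0036)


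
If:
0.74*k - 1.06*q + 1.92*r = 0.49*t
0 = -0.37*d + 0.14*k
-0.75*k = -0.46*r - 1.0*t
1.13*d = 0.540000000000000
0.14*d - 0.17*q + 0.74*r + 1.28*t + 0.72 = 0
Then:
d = 0.48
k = 1.26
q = 20.63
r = 9.97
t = -3.64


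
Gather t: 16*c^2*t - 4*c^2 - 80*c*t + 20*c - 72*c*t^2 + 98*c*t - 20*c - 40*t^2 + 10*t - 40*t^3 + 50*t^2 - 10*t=-4*c^2 - 40*t^3 + t^2*(10 - 72*c) + t*(16*c^2 + 18*c)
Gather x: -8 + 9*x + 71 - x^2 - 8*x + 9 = -x^2 + x + 72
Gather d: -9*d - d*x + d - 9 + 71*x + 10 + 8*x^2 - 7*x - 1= d*(-x - 8) + 8*x^2 + 64*x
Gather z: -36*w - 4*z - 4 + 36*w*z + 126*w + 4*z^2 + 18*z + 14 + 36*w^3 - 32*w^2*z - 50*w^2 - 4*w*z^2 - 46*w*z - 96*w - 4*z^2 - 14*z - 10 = 36*w^3 - 50*w^2 - 4*w*z^2 - 6*w + z*(-32*w^2 - 10*w)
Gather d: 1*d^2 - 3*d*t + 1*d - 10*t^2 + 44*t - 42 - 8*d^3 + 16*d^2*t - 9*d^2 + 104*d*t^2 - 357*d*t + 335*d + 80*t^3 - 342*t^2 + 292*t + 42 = -8*d^3 + d^2*(16*t - 8) + d*(104*t^2 - 360*t + 336) + 80*t^3 - 352*t^2 + 336*t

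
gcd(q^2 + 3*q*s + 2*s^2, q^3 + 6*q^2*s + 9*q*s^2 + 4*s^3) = q + s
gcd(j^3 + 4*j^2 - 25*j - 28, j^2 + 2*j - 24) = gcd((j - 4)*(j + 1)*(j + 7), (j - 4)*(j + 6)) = j - 4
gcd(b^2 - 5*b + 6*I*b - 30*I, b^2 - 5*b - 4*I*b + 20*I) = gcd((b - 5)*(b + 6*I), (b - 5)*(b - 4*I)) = b - 5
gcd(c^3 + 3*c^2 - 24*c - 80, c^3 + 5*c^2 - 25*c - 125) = c - 5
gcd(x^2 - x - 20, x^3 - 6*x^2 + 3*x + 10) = x - 5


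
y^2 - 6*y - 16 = (y - 8)*(y + 2)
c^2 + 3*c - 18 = (c - 3)*(c + 6)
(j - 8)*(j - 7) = j^2 - 15*j + 56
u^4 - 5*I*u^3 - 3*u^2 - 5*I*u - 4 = (u - 4*I)*(u - I)^2*(u + I)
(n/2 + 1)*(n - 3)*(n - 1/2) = n^3/2 - 3*n^2/4 - 11*n/4 + 3/2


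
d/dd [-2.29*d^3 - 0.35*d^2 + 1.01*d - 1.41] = -6.87*d^2 - 0.7*d + 1.01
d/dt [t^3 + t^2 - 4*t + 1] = 3*t^2 + 2*t - 4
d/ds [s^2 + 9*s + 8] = 2*s + 9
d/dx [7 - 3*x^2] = -6*x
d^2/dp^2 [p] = 0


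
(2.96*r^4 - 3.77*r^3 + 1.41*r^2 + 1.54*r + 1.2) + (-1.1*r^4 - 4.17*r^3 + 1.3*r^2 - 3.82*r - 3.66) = 1.86*r^4 - 7.94*r^3 + 2.71*r^2 - 2.28*r - 2.46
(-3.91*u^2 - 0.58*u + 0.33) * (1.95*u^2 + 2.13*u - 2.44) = -7.6245*u^4 - 9.4593*u^3 + 8.9485*u^2 + 2.1181*u - 0.8052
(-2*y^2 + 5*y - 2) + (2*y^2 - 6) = 5*y - 8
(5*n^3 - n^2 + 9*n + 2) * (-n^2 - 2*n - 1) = -5*n^5 - 9*n^4 - 12*n^3 - 19*n^2 - 13*n - 2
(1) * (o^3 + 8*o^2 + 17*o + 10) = o^3 + 8*o^2 + 17*o + 10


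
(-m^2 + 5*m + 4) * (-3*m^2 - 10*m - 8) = 3*m^4 - 5*m^3 - 54*m^2 - 80*m - 32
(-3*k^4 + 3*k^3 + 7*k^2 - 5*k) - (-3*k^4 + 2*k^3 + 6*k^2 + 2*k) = k^3 + k^2 - 7*k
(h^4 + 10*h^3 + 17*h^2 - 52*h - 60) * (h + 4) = h^5 + 14*h^4 + 57*h^3 + 16*h^2 - 268*h - 240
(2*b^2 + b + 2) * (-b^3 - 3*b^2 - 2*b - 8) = -2*b^5 - 7*b^4 - 9*b^3 - 24*b^2 - 12*b - 16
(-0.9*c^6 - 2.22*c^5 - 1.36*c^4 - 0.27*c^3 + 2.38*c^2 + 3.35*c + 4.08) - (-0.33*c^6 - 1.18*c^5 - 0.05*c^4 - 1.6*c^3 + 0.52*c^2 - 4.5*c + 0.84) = -0.57*c^6 - 1.04*c^5 - 1.31*c^4 + 1.33*c^3 + 1.86*c^2 + 7.85*c + 3.24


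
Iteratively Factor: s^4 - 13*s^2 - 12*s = (s + 3)*(s^3 - 3*s^2 - 4*s) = (s - 4)*(s + 3)*(s^2 + s) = s*(s - 4)*(s + 3)*(s + 1)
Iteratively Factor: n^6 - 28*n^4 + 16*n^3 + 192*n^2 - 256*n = (n + 4)*(n^5 - 4*n^4 - 12*n^3 + 64*n^2 - 64*n) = n*(n + 4)*(n^4 - 4*n^3 - 12*n^2 + 64*n - 64) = n*(n - 2)*(n + 4)*(n^3 - 2*n^2 - 16*n + 32) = n*(n - 2)*(n + 4)^2*(n^2 - 6*n + 8) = n*(n - 4)*(n - 2)*(n + 4)^2*(n - 2)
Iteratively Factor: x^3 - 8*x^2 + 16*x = (x - 4)*(x^2 - 4*x) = (x - 4)^2*(x)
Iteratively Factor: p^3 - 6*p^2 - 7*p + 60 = (p - 4)*(p^2 - 2*p - 15) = (p - 5)*(p - 4)*(p + 3)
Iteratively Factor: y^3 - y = (y)*(y^2 - 1) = y*(y - 1)*(y + 1)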